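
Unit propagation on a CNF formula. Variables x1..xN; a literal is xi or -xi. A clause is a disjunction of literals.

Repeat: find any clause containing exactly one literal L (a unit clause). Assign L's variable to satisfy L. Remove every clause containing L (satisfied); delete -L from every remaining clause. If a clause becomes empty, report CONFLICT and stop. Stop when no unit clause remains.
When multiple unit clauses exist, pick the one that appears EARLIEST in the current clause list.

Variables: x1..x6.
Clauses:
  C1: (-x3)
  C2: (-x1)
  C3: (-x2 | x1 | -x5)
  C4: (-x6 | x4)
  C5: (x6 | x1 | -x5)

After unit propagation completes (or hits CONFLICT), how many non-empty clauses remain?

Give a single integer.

unit clause [-3] forces x3=F; simplify:
  satisfied 1 clause(s); 4 remain; assigned so far: [3]
unit clause [-1] forces x1=F; simplify:
  drop 1 from [-2, 1, -5] -> [-2, -5]
  drop 1 from [6, 1, -5] -> [6, -5]
  satisfied 1 clause(s); 3 remain; assigned so far: [1, 3]

Answer: 3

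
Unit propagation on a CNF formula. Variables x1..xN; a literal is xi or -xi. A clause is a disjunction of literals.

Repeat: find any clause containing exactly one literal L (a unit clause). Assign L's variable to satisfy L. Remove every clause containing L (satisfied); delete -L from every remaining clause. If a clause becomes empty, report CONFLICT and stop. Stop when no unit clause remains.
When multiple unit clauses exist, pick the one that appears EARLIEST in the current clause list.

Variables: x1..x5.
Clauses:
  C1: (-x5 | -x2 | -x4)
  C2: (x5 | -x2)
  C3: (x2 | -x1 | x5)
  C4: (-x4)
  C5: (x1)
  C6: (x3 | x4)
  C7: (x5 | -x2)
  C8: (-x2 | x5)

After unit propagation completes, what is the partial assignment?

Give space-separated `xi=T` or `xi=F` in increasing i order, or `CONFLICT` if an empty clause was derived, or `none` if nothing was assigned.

unit clause [-4] forces x4=F; simplify:
  drop 4 from [3, 4] -> [3]
  satisfied 2 clause(s); 6 remain; assigned so far: [4]
unit clause [1] forces x1=T; simplify:
  drop -1 from [2, -1, 5] -> [2, 5]
  satisfied 1 clause(s); 5 remain; assigned so far: [1, 4]
unit clause [3] forces x3=T; simplify:
  satisfied 1 clause(s); 4 remain; assigned so far: [1, 3, 4]

Answer: x1=T x3=T x4=F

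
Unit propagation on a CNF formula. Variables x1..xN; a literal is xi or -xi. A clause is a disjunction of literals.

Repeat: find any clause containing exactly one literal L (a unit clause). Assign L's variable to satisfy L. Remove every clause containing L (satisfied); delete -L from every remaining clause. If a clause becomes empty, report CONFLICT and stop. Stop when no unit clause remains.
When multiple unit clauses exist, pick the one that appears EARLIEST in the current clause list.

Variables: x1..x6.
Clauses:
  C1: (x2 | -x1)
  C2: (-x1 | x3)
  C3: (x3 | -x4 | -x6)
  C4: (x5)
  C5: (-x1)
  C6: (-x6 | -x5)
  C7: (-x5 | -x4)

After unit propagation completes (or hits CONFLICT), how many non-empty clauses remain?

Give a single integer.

unit clause [5] forces x5=T; simplify:
  drop -5 from [-6, -5] -> [-6]
  drop -5 from [-5, -4] -> [-4]
  satisfied 1 clause(s); 6 remain; assigned so far: [5]
unit clause [-1] forces x1=F; simplify:
  satisfied 3 clause(s); 3 remain; assigned so far: [1, 5]
unit clause [-6] forces x6=F; simplify:
  satisfied 2 clause(s); 1 remain; assigned so far: [1, 5, 6]
unit clause [-4] forces x4=F; simplify:
  satisfied 1 clause(s); 0 remain; assigned so far: [1, 4, 5, 6]

Answer: 0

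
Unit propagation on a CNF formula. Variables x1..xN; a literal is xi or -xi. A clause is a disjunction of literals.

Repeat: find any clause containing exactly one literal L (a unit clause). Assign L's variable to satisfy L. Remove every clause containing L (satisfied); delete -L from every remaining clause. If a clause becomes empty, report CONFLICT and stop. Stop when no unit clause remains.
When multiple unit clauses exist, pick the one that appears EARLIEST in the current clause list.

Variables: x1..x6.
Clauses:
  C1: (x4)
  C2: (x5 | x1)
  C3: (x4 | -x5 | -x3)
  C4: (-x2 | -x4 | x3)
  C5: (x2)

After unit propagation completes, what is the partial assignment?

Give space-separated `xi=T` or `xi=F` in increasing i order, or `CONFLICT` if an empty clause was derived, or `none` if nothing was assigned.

Answer: x2=T x3=T x4=T

Derivation:
unit clause [4] forces x4=T; simplify:
  drop -4 from [-2, -4, 3] -> [-2, 3]
  satisfied 2 clause(s); 3 remain; assigned so far: [4]
unit clause [2] forces x2=T; simplify:
  drop -2 from [-2, 3] -> [3]
  satisfied 1 clause(s); 2 remain; assigned so far: [2, 4]
unit clause [3] forces x3=T; simplify:
  satisfied 1 clause(s); 1 remain; assigned so far: [2, 3, 4]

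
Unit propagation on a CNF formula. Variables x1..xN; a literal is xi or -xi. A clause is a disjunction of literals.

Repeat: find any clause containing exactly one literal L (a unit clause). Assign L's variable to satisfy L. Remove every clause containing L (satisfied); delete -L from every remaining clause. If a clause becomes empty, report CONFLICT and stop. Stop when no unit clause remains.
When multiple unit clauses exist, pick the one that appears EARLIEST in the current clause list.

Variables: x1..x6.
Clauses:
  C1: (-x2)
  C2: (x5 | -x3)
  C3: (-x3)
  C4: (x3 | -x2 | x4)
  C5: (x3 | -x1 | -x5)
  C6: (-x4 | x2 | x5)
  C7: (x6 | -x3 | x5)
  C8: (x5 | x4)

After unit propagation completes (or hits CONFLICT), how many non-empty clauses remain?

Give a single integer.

unit clause [-2] forces x2=F; simplify:
  drop 2 from [-4, 2, 5] -> [-4, 5]
  satisfied 2 clause(s); 6 remain; assigned so far: [2]
unit clause [-3] forces x3=F; simplify:
  drop 3 from [3, -1, -5] -> [-1, -5]
  satisfied 3 clause(s); 3 remain; assigned so far: [2, 3]

Answer: 3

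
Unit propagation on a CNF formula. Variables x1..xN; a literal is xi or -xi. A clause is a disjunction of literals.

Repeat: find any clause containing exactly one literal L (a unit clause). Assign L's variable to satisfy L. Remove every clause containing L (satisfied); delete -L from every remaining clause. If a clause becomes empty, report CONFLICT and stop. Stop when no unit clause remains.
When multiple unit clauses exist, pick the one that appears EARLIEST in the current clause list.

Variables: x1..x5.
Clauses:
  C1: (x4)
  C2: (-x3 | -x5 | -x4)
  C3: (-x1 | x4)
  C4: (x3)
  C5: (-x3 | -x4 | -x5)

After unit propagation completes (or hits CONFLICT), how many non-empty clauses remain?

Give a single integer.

unit clause [4] forces x4=T; simplify:
  drop -4 from [-3, -5, -4] -> [-3, -5]
  drop -4 from [-3, -4, -5] -> [-3, -5]
  satisfied 2 clause(s); 3 remain; assigned so far: [4]
unit clause [3] forces x3=T; simplify:
  drop -3 from [-3, -5] -> [-5]
  drop -3 from [-3, -5] -> [-5]
  satisfied 1 clause(s); 2 remain; assigned so far: [3, 4]
unit clause [-5] forces x5=F; simplify:
  satisfied 2 clause(s); 0 remain; assigned so far: [3, 4, 5]

Answer: 0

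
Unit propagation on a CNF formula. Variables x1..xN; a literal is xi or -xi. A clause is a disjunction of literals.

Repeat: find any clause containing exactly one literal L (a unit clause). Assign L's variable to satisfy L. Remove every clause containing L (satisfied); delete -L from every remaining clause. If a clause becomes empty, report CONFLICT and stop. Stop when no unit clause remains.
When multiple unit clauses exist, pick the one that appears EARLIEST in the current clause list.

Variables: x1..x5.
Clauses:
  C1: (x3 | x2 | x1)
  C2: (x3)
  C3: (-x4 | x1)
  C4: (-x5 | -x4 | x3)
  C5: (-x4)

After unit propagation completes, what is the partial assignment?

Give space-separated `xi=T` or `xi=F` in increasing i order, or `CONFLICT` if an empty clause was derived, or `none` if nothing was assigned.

unit clause [3] forces x3=T; simplify:
  satisfied 3 clause(s); 2 remain; assigned so far: [3]
unit clause [-4] forces x4=F; simplify:
  satisfied 2 clause(s); 0 remain; assigned so far: [3, 4]

Answer: x3=T x4=F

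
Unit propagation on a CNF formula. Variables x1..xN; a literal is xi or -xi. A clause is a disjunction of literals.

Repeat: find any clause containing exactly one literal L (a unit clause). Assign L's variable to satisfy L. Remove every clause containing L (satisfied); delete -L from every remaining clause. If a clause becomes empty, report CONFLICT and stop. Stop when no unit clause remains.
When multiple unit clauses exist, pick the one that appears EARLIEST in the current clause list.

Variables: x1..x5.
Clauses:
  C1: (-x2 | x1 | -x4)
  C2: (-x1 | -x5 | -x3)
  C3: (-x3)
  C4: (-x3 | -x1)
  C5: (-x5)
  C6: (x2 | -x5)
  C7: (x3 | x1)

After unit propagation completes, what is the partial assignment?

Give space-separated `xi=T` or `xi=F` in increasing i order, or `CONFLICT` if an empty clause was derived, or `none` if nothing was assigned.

Answer: x1=T x3=F x5=F

Derivation:
unit clause [-3] forces x3=F; simplify:
  drop 3 from [3, 1] -> [1]
  satisfied 3 clause(s); 4 remain; assigned so far: [3]
unit clause [-5] forces x5=F; simplify:
  satisfied 2 clause(s); 2 remain; assigned so far: [3, 5]
unit clause [1] forces x1=T; simplify:
  satisfied 2 clause(s); 0 remain; assigned so far: [1, 3, 5]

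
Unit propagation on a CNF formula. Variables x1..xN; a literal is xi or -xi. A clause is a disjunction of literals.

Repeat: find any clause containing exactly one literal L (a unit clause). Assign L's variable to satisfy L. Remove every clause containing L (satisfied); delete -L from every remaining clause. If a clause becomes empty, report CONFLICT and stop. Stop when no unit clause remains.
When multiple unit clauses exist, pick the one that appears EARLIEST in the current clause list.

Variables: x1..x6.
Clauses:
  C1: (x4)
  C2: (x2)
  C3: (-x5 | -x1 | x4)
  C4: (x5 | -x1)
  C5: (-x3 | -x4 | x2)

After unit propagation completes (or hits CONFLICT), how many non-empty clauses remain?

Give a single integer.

unit clause [4] forces x4=T; simplify:
  drop -4 from [-3, -4, 2] -> [-3, 2]
  satisfied 2 clause(s); 3 remain; assigned so far: [4]
unit clause [2] forces x2=T; simplify:
  satisfied 2 clause(s); 1 remain; assigned so far: [2, 4]

Answer: 1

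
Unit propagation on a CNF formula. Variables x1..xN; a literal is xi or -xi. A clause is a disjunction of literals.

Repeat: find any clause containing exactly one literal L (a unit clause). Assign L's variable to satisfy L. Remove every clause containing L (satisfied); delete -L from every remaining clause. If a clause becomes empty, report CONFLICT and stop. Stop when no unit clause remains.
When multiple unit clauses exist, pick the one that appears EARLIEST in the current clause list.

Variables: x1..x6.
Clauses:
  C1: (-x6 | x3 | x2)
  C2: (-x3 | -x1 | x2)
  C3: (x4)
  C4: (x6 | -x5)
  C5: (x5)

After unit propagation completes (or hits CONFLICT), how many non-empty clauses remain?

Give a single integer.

unit clause [4] forces x4=T; simplify:
  satisfied 1 clause(s); 4 remain; assigned so far: [4]
unit clause [5] forces x5=T; simplify:
  drop -5 from [6, -5] -> [6]
  satisfied 1 clause(s); 3 remain; assigned so far: [4, 5]
unit clause [6] forces x6=T; simplify:
  drop -6 from [-6, 3, 2] -> [3, 2]
  satisfied 1 clause(s); 2 remain; assigned so far: [4, 5, 6]

Answer: 2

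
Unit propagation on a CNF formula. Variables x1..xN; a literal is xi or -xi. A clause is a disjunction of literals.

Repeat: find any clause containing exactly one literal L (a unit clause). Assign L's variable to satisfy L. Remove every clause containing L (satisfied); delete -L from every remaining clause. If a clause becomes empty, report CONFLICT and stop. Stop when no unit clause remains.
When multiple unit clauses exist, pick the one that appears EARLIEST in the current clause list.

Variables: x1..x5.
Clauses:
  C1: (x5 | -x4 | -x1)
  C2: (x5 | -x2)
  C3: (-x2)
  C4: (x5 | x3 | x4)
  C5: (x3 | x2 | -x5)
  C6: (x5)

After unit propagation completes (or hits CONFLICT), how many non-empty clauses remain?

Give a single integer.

unit clause [-2] forces x2=F; simplify:
  drop 2 from [3, 2, -5] -> [3, -5]
  satisfied 2 clause(s); 4 remain; assigned so far: [2]
unit clause [5] forces x5=T; simplify:
  drop -5 from [3, -5] -> [3]
  satisfied 3 clause(s); 1 remain; assigned so far: [2, 5]
unit clause [3] forces x3=T; simplify:
  satisfied 1 clause(s); 0 remain; assigned so far: [2, 3, 5]

Answer: 0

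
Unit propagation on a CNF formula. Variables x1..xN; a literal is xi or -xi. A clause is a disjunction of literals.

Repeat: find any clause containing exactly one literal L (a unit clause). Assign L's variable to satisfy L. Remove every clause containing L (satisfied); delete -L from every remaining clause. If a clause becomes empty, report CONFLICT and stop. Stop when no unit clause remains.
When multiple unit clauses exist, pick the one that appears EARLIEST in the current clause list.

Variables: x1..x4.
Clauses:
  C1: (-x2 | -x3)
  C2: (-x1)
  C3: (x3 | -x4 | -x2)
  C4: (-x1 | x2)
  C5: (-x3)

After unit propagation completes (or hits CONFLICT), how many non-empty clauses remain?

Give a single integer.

unit clause [-1] forces x1=F; simplify:
  satisfied 2 clause(s); 3 remain; assigned so far: [1]
unit clause [-3] forces x3=F; simplify:
  drop 3 from [3, -4, -2] -> [-4, -2]
  satisfied 2 clause(s); 1 remain; assigned so far: [1, 3]

Answer: 1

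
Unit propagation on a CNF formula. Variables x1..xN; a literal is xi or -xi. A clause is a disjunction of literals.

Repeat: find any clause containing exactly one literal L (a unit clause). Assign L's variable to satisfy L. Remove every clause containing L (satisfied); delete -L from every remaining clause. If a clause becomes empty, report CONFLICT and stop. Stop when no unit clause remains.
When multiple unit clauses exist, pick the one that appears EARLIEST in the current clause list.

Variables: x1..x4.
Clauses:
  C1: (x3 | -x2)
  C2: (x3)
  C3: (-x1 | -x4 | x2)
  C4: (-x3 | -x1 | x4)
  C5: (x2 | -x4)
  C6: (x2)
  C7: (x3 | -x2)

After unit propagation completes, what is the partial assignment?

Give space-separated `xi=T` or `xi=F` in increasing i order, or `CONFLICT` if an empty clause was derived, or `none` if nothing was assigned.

Answer: x2=T x3=T

Derivation:
unit clause [3] forces x3=T; simplify:
  drop -3 from [-3, -1, 4] -> [-1, 4]
  satisfied 3 clause(s); 4 remain; assigned so far: [3]
unit clause [2] forces x2=T; simplify:
  satisfied 3 clause(s); 1 remain; assigned so far: [2, 3]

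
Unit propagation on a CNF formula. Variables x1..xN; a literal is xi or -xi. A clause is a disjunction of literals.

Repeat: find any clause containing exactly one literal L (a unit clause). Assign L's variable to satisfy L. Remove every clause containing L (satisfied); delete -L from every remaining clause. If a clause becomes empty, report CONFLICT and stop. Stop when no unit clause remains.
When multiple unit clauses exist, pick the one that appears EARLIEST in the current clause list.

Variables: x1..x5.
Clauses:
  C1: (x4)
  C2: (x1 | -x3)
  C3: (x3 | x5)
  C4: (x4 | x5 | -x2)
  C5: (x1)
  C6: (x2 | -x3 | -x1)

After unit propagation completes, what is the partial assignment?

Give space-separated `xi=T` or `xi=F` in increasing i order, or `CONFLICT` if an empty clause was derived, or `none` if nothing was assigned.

unit clause [4] forces x4=T; simplify:
  satisfied 2 clause(s); 4 remain; assigned so far: [4]
unit clause [1] forces x1=T; simplify:
  drop -1 from [2, -3, -1] -> [2, -3]
  satisfied 2 clause(s); 2 remain; assigned so far: [1, 4]

Answer: x1=T x4=T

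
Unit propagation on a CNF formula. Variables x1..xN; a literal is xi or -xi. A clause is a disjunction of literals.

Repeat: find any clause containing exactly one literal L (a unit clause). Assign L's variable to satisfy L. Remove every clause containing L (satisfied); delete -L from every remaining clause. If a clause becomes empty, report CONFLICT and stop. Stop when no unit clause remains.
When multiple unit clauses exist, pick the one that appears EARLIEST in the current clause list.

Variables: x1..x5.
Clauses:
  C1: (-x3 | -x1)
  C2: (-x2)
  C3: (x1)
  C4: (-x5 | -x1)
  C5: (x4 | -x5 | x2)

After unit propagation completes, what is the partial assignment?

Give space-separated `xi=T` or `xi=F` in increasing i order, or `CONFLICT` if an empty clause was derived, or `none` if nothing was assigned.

unit clause [-2] forces x2=F; simplify:
  drop 2 from [4, -5, 2] -> [4, -5]
  satisfied 1 clause(s); 4 remain; assigned so far: [2]
unit clause [1] forces x1=T; simplify:
  drop -1 from [-3, -1] -> [-3]
  drop -1 from [-5, -1] -> [-5]
  satisfied 1 clause(s); 3 remain; assigned so far: [1, 2]
unit clause [-3] forces x3=F; simplify:
  satisfied 1 clause(s); 2 remain; assigned so far: [1, 2, 3]
unit clause [-5] forces x5=F; simplify:
  satisfied 2 clause(s); 0 remain; assigned so far: [1, 2, 3, 5]

Answer: x1=T x2=F x3=F x5=F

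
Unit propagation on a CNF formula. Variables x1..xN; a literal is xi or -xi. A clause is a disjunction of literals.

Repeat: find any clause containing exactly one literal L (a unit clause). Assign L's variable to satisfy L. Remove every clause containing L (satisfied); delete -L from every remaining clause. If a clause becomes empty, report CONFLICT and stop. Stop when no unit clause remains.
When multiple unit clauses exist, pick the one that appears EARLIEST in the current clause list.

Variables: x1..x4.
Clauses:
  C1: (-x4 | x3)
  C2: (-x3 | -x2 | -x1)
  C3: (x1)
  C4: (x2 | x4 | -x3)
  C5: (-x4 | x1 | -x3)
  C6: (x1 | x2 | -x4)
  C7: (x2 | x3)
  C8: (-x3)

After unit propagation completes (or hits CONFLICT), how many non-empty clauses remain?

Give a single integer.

Answer: 0

Derivation:
unit clause [1] forces x1=T; simplify:
  drop -1 from [-3, -2, -1] -> [-3, -2]
  satisfied 3 clause(s); 5 remain; assigned so far: [1]
unit clause [-3] forces x3=F; simplify:
  drop 3 from [-4, 3] -> [-4]
  drop 3 from [2, 3] -> [2]
  satisfied 3 clause(s); 2 remain; assigned so far: [1, 3]
unit clause [-4] forces x4=F; simplify:
  satisfied 1 clause(s); 1 remain; assigned so far: [1, 3, 4]
unit clause [2] forces x2=T; simplify:
  satisfied 1 clause(s); 0 remain; assigned so far: [1, 2, 3, 4]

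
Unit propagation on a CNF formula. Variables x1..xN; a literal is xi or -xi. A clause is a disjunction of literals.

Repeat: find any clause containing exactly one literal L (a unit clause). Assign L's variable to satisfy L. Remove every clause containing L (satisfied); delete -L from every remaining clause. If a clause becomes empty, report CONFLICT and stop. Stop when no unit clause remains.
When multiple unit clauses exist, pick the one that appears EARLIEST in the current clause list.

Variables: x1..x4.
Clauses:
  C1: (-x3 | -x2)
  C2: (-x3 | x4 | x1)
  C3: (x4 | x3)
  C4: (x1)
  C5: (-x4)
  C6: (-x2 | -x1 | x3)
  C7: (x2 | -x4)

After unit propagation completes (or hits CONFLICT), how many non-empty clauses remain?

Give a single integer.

unit clause [1] forces x1=T; simplify:
  drop -1 from [-2, -1, 3] -> [-2, 3]
  satisfied 2 clause(s); 5 remain; assigned so far: [1]
unit clause [-4] forces x4=F; simplify:
  drop 4 from [4, 3] -> [3]
  satisfied 2 clause(s); 3 remain; assigned so far: [1, 4]
unit clause [3] forces x3=T; simplify:
  drop -3 from [-3, -2] -> [-2]
  satisfied 2 clause(s); 1 remain; assigned so far: [1, 3, 4]
unit clause [-2] forces x2=F; simplify:
  satisfied 1 clause(s); 0 remain; assigned so far: [1, 2, 3, 4]

Answer: 0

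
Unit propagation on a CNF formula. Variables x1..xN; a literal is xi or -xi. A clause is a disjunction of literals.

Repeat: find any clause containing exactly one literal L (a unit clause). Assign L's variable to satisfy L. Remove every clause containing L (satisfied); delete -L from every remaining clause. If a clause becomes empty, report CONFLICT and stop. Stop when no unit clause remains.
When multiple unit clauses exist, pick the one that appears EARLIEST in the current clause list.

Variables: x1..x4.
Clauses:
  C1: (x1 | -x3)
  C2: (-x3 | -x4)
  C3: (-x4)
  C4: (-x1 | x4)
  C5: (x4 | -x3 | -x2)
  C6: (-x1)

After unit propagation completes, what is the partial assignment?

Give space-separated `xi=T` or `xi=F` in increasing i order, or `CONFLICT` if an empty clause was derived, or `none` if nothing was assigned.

Answer: x1=F x3=F x4=F

Derivation:
unit clause [-4] forces x4=F; simplify:
  drop 4 from [-1, 4] -> [-1]
  drop 4 from [4, -3, -2] -> [-3, -2]
  satisfied 2 clause(s); 4 remain; assigned so far: [4]
unit clause [-1] forces x1=F; simplify:
  drop 1 from [1, -3] -> [-3]
  satisfied 2 clause(s); 2 remain; assigned so far: [1, 4]
unit clause [-3] forces x3=F; simplify:
  satisfied 2 clause(s); 0 remain; assigned so far: [1, 3, 4]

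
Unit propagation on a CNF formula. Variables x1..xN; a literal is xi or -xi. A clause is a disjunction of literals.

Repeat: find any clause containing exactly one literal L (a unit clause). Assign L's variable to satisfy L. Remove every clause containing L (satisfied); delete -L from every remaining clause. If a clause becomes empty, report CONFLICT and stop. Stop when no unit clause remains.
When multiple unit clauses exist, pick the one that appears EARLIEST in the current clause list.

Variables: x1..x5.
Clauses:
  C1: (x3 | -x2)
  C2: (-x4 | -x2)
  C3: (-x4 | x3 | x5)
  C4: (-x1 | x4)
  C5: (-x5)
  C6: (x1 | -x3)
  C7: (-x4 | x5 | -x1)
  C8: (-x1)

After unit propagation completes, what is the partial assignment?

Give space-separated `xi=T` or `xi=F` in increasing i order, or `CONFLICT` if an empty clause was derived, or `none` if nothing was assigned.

unit clause [-5] forces x5=F; simplify:
  drop 5 from [-4, 3, 5] -> [-4, 3]
  drop 5 from [-4, 5, -1] -> [-4, -1]
  satisfied 1 clause(s); 7 remain; assigned so far: [5]
unit clause [-1] forces x1=F; simplify:
  drop 1 from [1, -3] -> [-3]
  satisfied 3 clause(s); 4 remain; assigned so far: [1, 5]
unit clause [-3] forces x3=F; simplify:
  drop 3 from [3, -2] -> [-2]
  drop 3 from [-4, 3] -> [-4]
  satisfied 1 clause(s); 3 remain; assigned so far: [1, 3, 5]
unit clause [-2] forces x2=F; simplify:
  satisfied 2 clause(s); 1 remain; assigned so far: [1, 2, 3, 5]
unit clause [-4] forces x4=F; simplify:
  satisfied 1 clause(s); 0 remain; assigned so far: [1, 2, 3, 4, 5]

Answer: x1=F x2=F x3=F x4=F x5=F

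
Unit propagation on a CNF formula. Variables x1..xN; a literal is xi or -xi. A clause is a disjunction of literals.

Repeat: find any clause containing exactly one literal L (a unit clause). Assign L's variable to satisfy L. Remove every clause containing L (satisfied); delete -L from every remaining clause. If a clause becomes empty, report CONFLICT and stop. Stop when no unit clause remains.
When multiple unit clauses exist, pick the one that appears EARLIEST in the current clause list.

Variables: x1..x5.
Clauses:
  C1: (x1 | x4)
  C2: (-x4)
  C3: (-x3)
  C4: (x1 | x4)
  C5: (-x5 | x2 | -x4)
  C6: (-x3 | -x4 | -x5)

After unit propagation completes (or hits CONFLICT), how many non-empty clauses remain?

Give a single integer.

Answer: 0

Derivation:
unit clause [-4] forces x4=F; simplify:
  drop 4 from [1, 4] -> [1]
  drop 4 from [1, 4] -> [1]
  satisfied 3 clause(s); 3 remain; assigned so far: [4]
unit clause [1] forces x1=T; simplify:
  satisfied 2 clause(s); 1 remain; assigned so far: [1, 4]
unit clause [-3] forces x3=F; simplify:
  satisfied 1 clause(s); 0 remain; assigned so far: [1, 3, 4]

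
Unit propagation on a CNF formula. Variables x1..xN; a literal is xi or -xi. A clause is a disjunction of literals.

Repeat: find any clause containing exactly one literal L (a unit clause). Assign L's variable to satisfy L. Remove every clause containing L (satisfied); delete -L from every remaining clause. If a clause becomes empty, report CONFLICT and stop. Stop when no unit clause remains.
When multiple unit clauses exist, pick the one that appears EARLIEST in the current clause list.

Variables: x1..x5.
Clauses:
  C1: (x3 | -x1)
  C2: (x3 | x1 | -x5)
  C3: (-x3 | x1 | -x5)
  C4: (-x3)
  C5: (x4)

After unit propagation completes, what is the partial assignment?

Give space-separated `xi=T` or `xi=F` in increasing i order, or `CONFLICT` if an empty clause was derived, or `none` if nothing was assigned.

Answer: x1=F x3=F x4=T x5=F

Derivation:
unit clause [-3] forces x3=F; simplify:
  drop 3 from [3, -1] -> [-1]
  drop 3 from [3, 1, -5] -> [1, -5]
  satisfied 2 clause(s); 3 remain; assigned so far: [3]
unit clause [-1] forces x1=F; simplify:
  drop 1 from [1, -5] -> [-5]
  satisfied 1 clause(s); 2 remain; assigned so far: [1, 3]
unit clause [-5] forces x5=F; simplify:
  satisfied 1 clause(s); 1 remain; assigned so far: [1, 3, 5]
unit clause [4] forces x4=T; simplify:
  satisfied 1 clause(s); 0 remain; assigned so far: [1, 3, 4, 5]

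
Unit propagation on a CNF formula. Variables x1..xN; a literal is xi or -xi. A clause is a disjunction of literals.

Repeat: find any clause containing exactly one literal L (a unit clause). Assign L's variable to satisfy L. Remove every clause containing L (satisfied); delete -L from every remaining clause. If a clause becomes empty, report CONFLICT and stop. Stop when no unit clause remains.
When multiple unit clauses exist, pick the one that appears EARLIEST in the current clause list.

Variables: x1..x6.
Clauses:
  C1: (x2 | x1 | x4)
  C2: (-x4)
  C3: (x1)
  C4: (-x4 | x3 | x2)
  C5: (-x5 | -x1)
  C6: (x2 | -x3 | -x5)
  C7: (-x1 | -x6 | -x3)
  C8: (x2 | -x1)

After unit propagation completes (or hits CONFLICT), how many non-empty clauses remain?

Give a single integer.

unit clause [-4] forces x4=F; simplify:
  drop 4 from [2, 1, 4] -> [2, 1]
  satisfied 2 clause(s); 6 remain; assigned so far: [4]
unit clause [1] forces x1=T; simplify:
  drop -1 from [-5, -1] -> [-5]
  drop -1 from [-1, -6, -3] -> [-6, -3]
  drop -1 from [2, -1] -> [2]
  satisfied 2 clause(s); 4 remain; assigned so far: [1, 4]
unit clause [-5] forces x5=F; simplify:
  satisfied 2 clause(s); 2 remain; assigned so far: [1, 4, 5]
unit clause [2] forces x2=T; simplify:
  satisfied 1 clause(s); 1 remain; assigned so far: [1, 2, 4, 5]

Answer: 1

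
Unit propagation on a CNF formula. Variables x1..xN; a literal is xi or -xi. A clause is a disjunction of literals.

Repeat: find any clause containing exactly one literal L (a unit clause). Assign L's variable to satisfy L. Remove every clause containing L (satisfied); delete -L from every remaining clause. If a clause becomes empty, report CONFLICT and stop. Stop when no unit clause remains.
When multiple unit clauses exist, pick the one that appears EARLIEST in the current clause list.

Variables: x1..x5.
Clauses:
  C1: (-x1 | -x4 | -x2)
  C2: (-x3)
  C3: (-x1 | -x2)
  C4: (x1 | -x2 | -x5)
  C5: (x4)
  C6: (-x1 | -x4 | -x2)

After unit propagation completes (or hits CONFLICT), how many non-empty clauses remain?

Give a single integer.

Answer: 4

Derivation:
unit clause [-3] forces x3=F; simplify:
  satisfied 1 clause(s); 5 remain; assigned so far: [3]
unit clause [4] forces x4=T; simplify:
  drop -4 from [-1, -4, -2] -> [-1, -2]
  drop -4 from [-1, -4, -2] -> [-1, -2]
  satisfied 1 clause(s); 4 remain; assigned so far: [3, 4]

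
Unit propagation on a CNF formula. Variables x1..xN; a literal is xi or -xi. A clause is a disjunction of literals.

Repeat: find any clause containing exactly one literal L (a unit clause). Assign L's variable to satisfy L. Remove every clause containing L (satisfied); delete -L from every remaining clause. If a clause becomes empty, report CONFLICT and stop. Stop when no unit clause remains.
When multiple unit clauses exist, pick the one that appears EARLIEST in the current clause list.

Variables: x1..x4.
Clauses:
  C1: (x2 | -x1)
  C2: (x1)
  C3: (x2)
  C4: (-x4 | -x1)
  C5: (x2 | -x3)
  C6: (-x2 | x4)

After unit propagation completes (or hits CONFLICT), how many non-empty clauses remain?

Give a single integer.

Answer: 0

Derivation:
unit clause [1] forces x1=T; simplify:
  drop -1 from [2, -1] -> [2]
  drop -1 from [-4, -1] -> [-4]
  satisfied 1 clause(s); 5 remain; assigned so far: [1]
unit clause [2] forces x2=T; simplify:
  drop -2 from [-2, 4] -> [4]
  satisfied 3 clause(s); 2 remain; assigned so far: [1, 2]
unit clause [-4] forces x4=F; simplify:
  drop 4 from [4] -> [] (empty!)
  satisfied 1 clause(s); 1 remain; assigned so far: [1, 2, 4]
CONFLICT (empty clause)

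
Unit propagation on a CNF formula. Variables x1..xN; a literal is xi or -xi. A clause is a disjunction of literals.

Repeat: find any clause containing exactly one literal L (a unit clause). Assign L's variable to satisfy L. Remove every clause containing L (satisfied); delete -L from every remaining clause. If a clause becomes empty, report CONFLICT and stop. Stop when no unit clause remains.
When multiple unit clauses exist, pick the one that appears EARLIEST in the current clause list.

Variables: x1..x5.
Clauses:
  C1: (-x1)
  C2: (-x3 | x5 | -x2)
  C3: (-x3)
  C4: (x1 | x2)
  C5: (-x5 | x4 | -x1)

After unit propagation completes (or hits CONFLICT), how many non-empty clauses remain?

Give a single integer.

Answer: 0

Derivation:
unit clause [-1] forces x1=F; simplify:
  drop 1 from [1, 2] -> [2]
  satisfied 2 clause(s); 3 remain; assigned so far: [1]
unit clause [-3] forces x3=F; simplify:
  satisfied 2 clause(s); 1 remain; assigned so far: [1, 3]
unit clause [2] forces x2=T; simplify:
  satisfied 1 clause(s); 0 remain; assigned so far: [1, 2, 3]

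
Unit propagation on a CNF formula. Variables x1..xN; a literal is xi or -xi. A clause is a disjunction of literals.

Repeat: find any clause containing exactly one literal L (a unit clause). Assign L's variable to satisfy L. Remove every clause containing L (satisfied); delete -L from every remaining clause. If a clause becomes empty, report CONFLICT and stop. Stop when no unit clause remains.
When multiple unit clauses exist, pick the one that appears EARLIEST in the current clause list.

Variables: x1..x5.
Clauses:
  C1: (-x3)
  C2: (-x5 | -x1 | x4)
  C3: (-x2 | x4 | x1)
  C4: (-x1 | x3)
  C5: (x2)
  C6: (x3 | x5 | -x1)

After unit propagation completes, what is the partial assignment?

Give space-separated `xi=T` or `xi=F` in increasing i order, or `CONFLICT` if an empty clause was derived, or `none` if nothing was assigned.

Answer: x1=F x2=T x3=F x4=T

Derivation:
unit clause [-3] forces x3=F; simplify:
  drop 3 from [-1, 3] -> [-1]
  drop 3 from [3, 5, -1] -> [5, -1]
  satisfied 1 clause(s); 5 remain; assigned so far: [3]
unit clause [-1] forces x1=F; simplify:
  drop 1 from [-2, 4, 1] -> [-2, 4]
  satisfied 3 clause(s); 2 remain; assigned so far: [1, 3]
unit clause [2] forces x2=T; simplify:
  drop -2 from [-2, 4] -> [4]
  satisfied 1 clause(s); 1 remain; assigned so far: [1, 2, 3]
unit clause [4] forces x4=T; simplify:
  satisfied 1 clause(s); 0 remain; assigned so far: [1, 2, 3, 4]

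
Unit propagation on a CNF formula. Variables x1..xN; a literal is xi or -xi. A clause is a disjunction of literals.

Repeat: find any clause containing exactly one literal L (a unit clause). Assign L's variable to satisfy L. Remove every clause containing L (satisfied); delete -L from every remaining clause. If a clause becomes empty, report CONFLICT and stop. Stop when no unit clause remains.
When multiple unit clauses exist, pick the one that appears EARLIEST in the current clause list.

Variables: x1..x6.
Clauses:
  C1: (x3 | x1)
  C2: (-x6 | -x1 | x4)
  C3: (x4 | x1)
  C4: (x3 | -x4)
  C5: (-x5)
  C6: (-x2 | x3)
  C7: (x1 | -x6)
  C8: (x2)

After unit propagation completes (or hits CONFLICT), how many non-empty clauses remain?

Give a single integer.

Answer: 3

Derivation:
unit clause [-5] forces x5=F; simplify:
  satisfied 1 clause(s); 7 remain; assigned so far: [5]
unit clause [2] forces x2=T; simplify:
  drop -2 from [-2, 3] -> [3]
  satisfied 1 clause(s); 6 remain; assigned so far: [2, 5]
unit clause [3] forces x3=T; simplify:
  satisfied 3 clause(s); 3 remain; assigned so far: [2, 3, 5]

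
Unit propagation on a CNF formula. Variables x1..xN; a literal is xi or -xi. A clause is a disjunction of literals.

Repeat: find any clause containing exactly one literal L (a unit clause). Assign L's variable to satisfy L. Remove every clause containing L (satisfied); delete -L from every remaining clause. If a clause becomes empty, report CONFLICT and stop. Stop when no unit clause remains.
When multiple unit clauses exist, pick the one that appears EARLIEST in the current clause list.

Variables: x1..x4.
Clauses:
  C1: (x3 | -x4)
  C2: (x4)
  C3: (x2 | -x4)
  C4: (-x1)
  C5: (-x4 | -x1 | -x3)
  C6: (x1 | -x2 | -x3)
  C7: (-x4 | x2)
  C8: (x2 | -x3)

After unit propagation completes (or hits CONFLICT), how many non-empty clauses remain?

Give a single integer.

Answer: 0

Derivation:
unit clause [4] forces x4=T; simplify:
  drop -4 from [3, -4] -> [3]
  drop -4 from [2, -4] -> [2]
  drop -4 from [-4, -1, -3] -> [-1, -3]
  drop -4 from [-4, 2] -> [2]
  satisfied 1 clause(s); 7 remain; assigned so far: [4]
unit clause [3] forces x3=T; simplify:
  drop -3 from [-1, -3] -> [-1]
  drop -3 from [1, -2, -3] -> [1, -2]
  drop -3 from [2, -3] -> [2]
  satisfied 1 clause(s); 6 remain; assigned so far: [3, 4]
unit clause [2] forces x2=T; simplify:
  drop -2 from [1, -2] -> [1]
  satisfied 3 clause(s); 3 remain; assigned so far: [2, 3, 4]
unit clause [-1] forces x1=F; simplify:
  drop 1 from [1] -> [] (empty!)
  satisfied 2 clause(s); 1 remain; assigned so far: [1, 2, 3, 4]
CONFLICT (empty clause)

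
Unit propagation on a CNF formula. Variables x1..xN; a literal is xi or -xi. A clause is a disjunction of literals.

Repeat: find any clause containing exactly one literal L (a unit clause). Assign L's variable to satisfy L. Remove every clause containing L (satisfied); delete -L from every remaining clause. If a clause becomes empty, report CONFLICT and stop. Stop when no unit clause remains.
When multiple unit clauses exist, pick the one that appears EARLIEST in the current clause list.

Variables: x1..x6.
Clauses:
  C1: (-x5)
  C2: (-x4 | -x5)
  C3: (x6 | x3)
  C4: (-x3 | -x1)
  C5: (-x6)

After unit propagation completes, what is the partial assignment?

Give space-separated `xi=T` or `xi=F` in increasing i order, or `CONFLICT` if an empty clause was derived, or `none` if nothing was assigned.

unit clause [-5] forces x5=F; simplify:
  satisfied 2 clause(s); 3 remain; assigned so far: [5]
unit clause [-6] forces x6=F; simplify:
  drop 6 from [6, 3] -> [3]
  satisfied 1 clause(s); 2 remain; assigned so far: [5, 6]
unit clause [3] forces x3=T; simplify:
  drop -3 from [-3, -1] -> [-1]
  satisfied 1 clause(s); 1 remain; assigned so far: [3, 5, 6]
unit clause [-1] forces x1=F; simplify:
  satisfied 1 clause(s); 0 remain; assigned so far: [1, 3, 5, 6]

Answer: x1=F x3=T x5=F x6=F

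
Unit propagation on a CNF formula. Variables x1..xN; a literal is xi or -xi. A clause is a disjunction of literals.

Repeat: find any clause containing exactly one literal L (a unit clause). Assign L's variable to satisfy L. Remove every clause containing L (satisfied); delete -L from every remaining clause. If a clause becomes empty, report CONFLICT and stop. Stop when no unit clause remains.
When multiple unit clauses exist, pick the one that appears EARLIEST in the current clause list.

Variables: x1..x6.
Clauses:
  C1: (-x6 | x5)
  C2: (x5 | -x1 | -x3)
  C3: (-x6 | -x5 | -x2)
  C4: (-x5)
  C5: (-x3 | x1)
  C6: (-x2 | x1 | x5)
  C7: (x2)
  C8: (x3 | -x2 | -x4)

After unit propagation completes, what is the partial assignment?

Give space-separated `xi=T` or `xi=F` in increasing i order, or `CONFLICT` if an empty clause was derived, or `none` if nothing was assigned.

unit clause [-5] forces x5=F; simplify:
  drop 5 from [-6, 5] -> [-6]
  drop 5 from [5, -1, -3] -> [-1, -3]
  drop 5 from [-2, 1, 5] -> [-2, 1]
  satisfied 2 clause(s); 6 remain; assigned so far: [5]
unit clause [-6] forces x6=F; simplify:
  satisfied 1 clause(s); 5 remain; assigned so far: [5, 6]
unit clause [2] forces x2=T; simplify:
  drop -2 from [-2, 1] -> [1]
  drop -2 from [3, -2, -4] -> [3, -4]
  satisfied 1 clause(s); 4 remain; assigned so far: [2, 5, 6]
unit clause [1] forces x1=T; simplify:
  drop -1 from [-1, -3] -> [-3]
  satisfied 2 clause(s); 2 remain; assigned so far: [1, 2, 5, 6]
unit clause [-3] forces x3=F; simplify:
  drop 3 from [3, -4] -> [-4]
  satisfied 1 clause(s); 1 remain; assigned so far: [1, 2, 3, 5, 6]
unit clause [-4] forces x4=F; simplify:
  satisfied 1 clause(s); 0 remain; assigned so far: [1, 2, 3, 4, 5, 6]

Answer: x1=T x2=T x3=F x4=F x5=F x6=F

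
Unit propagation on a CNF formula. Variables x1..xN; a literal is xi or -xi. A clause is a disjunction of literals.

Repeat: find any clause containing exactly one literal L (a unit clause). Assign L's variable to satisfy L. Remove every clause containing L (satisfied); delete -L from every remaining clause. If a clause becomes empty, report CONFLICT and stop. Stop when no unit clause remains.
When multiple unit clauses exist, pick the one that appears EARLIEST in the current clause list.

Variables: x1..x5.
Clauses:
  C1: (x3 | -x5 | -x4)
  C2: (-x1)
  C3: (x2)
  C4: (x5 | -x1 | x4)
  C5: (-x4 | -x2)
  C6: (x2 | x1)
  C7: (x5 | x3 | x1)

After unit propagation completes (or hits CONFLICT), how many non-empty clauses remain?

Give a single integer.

unit clause [-1] forces x1=F; simplify:
  drop 1 from [2, 1] -> [2]
  drop 1 from [5, 3, 1] -> [5, 3]
  satisfied 2 clause(s); 5 remain; assigned so far: [1]
unit clause [2] forces x2=T; simplify:
  drop -2 from [-4, -2] -> [-4]
  satisfied 2 clause(s); 3 remain; assigned so far: [1, 2]
unit clause [-4] forces x4=F; simplify:
  satisfied 2 clause(s); 1 remain; assigned so far: [1, 2, 4]

Answer: 1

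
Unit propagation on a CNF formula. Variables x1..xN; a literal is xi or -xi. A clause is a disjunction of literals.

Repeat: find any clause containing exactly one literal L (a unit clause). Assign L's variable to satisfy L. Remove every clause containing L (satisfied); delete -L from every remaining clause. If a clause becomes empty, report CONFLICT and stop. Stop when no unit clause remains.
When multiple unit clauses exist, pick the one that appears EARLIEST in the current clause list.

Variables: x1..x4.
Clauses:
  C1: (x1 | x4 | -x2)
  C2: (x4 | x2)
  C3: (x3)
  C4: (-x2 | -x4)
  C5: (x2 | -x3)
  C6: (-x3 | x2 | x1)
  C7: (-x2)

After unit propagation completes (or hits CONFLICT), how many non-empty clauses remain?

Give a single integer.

unit clause [3] forces x3=T; simplify:
  drop -3 from [2, -3] -> [2]
  drop -3 from [-3, 2, 1] -> [2, 1]
  satisfied 1 clause(s); 6 remain; assigned so far: [3]
unit clause [2] forces x2=T; simplify:
  drop -2 from [1, 4, -2] -> [1, 4]
  drop -2 from [-2, -4] -> [-4]
  drop -2 from [-2] -> [] (empty!)
  satisfied 3 clause(s); 3 remain; assigned so far: [2, 3]
CONFLICT (empty clause)

Answer: 2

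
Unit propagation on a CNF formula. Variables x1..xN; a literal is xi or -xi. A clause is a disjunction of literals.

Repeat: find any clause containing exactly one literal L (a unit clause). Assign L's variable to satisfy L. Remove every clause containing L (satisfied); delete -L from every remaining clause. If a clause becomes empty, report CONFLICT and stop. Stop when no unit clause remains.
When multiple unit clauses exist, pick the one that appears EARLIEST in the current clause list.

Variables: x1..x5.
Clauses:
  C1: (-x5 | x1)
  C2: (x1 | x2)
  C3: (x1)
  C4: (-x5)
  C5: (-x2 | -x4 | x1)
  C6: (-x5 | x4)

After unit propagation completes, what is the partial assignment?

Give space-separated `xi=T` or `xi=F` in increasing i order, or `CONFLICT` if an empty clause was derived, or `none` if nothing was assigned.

unit clause [1] forces x1=T; simplify:
  satisfied 4 clause(s); 2 remain; assigned so far: [1]
unit clause [-5] forces x5=F; simplify:
  satisfied 2 clause(s); 0 remain; assigned so far: [1, 5]

Answer: x1=T x5=F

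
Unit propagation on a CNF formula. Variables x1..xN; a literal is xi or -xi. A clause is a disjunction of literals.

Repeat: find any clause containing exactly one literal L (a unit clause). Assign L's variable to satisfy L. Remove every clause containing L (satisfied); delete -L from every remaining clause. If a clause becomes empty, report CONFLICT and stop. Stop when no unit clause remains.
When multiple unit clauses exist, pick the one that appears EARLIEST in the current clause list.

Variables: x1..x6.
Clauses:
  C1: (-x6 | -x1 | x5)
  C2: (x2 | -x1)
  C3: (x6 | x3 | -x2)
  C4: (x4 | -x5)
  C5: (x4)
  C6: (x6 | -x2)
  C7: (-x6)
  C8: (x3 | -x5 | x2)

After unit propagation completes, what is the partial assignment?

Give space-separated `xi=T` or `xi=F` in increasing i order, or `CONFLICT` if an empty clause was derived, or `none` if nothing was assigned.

unit clause [4] forces x4=T; simplify:
  satisfied 2 clause(s); 6 remain; assigned so far: [4]
unit clause [-6] forces x6=F; simplify:
  drop 6 from [6, 3, -2] -> [3, -2]
  drop 6 from [6, -2] -> [-2]
  satisfied 2 clause(s); 4 remain; assigned so far: [4, 6]
unit clause [-2] forces x2=F; simplify:
  drop 2 from [2, -1] -> [-1]
  drop 2 from [3, -5, 2] -> [3, -5]
  satisfied 2 clause(s); 2 remain; assigned so far: [2, 4, 6]
unit clause [-1] forces x1=F; simplify:
  satisfied 1 clause(s); 1 remain; assigned so far: [1, 2, 4, 6]

Answer: x1=F x2=F x4=T x6=F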